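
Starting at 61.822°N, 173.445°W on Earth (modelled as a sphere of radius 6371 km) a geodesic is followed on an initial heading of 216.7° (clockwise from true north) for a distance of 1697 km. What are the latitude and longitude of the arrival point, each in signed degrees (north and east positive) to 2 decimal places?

48.65°, 172.78°

Angular distance δ = d/R = 1697/6371 = 0.26636 rad; initial bearing θ = 3.7821 rad.
sin φ₂ = sin φ₁ cos δ + cos φ₁ sin δ cos θ = (0.8815)(0.9647) + (0.4722)(0.2632)(-0.8018) = 0.7507, so φ₂ = 48.65°.
Δλ = atan2(sin θ sin δ cos φ₁, cos δ − sin φ₁ sin φ₂) = atan2(-0.0743, 0.3030) = -13.776°.
λ₂ = -173.445° − 13.776° = -187.22° → 172.78° after wrapping to (−180°, 180°].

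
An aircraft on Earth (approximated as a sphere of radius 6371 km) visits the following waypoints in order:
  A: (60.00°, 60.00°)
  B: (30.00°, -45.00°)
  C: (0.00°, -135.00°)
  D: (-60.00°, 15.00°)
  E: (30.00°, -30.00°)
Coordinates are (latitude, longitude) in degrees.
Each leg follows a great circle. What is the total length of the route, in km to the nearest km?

41612 km

Leg A→B: central angle 1.2441 rad, distance 7926.0 km.
Leg B→C: central angle 1.5708 rad, distance 10007.5 km.
Leg C→D: central angle 2.0186 rad, distance 12860.7 km.
Leg D→E: central angle 1.6980 rad, distance 10817.7 km.
Total: 7926.0 + 10007.5 + 12860.7 + 10817.7 ≈ 41612 km.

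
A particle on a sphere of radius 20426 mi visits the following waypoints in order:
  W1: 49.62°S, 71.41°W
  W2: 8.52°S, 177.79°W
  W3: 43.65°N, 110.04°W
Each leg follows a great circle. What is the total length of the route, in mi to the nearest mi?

Leg W1→W2: central angle 1.6387 rad, distance 33471.5 mi.
Leg W2→W3: central angle 1.4013 rad, distance 28622.8 mi.
Total: 33471.5 + 28622.8 ≈ 62094 mi.

62094 mi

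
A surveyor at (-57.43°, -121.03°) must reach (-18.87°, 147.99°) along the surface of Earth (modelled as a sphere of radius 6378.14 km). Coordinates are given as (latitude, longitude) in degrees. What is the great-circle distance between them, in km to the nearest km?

8316 km

With latitudes φ₁ = -57.430°, φ₂ = -18.870° and longitude difference Δλ = -90.980°:
Haversine: a = sin²(Δφ/2) + cos φ₁ cos φ₂ sin²(Δλ/2) = 0.1090 + (0.5383)(0.9463)(0.5086) = 0.36808.
Central angle c = 2·arcsin(√a) = 1.30379 rad.
Distance = R·c = 6378.14 × 1.3038 ≈ 8316 km.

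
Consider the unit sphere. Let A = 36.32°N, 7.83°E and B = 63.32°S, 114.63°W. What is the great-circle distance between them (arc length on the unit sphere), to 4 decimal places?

Let φ₁ = 0.6339 rad, φ₂ = -1.1051 rad, and Δλ = -2.1373 rad.
cos c = sin φ₁ sin φ₂ + cos φ₁ cos φ₂ cos Δλ = (0.5923)(-0.8935) + (0.8057)(0.4490)(-0.5367) = -0.72340,
so c = arccos(-0.72340) = 2.37951 rad.
On the unit sphere the arc length equals the central angle: 2.3795.

2.3795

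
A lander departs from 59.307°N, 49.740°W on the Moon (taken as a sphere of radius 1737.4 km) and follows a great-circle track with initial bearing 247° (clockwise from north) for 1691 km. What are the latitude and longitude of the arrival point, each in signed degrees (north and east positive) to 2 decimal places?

Angular distance δ = d/R = 1691/1737.4 = 0.97329 rad; initial bearing θ = 4.3110 rad.
sin φ₂ = sin φ₁ cos δ + cos φ₁ sin δ cos θ = (0.8599)(0.5626) + (0.5104)(0.8267)(-0.3907) = 0.3189, so φ₂ = 18.60°.
Δλ = atan2(sin θ sin δ cos φ₁, cos δ − sin φ₁ sin φ₂) = atan2(-0.3885, 0.2884) = -53.412°.
λ₂ = -49.740° − 53.412° = -103.15°.

18.60°, -103.15°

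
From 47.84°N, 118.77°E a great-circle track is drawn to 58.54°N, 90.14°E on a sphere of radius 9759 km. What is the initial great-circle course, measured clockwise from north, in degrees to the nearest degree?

With φ₁ = 0.8350, φ₂ = 1.0217, Δλ = -0.4997 rad, the forward-azimuth formula gives
θ = atan2( sin Δλ cos φ₂ , cos φ₁ sin φ₂ − sin φ₁ cos φ₂ cos Δλ ) = atan2(-0.2501, 0.2330) = -47.03°.
Adding 360° brings this into [0°, 360°): 313°.

313°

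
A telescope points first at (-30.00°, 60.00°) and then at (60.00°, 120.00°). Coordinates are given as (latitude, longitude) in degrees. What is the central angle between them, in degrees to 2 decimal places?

102.50°

With latitudes φ₁ = -30.000°, φ₂ = 60.000° and longitude difference Δλ = 60.000°:
Haversine: a = sin²(Δφ/2) + cos φ₁ cos φ₂ sin²(Δλ/2) = 0.5000 + (0.8660)(0.5000)(0.2500) = 0.60825.
Central angle c = 2·arcsin(√a) = 1.78903 rad.
So the angular separation is 102.50°.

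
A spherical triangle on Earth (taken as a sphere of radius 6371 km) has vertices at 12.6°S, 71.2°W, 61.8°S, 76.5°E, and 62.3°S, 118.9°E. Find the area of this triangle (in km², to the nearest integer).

Side lengths (central angles): a = 0.3407, b = 1.8271, c = 1.7697 rad; semiperimeter s = 1.9687.
By l'Huilier's theorem, tan(E/4) = √[tan(s/2) tan((s−a)/2) tan((s−b)/2) tan((s−c)/2)], giving spherical excess E = 0.4235 rad.
Area = E·R² = 0.4235 × (6371)² ≈ 17188737 km².

17188737 km²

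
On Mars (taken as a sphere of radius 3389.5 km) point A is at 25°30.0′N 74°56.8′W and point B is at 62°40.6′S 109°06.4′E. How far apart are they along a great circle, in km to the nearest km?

8443 km

Let φ₁ = 0.4451 rad, φ₂ = -1.0939 rad, and Δλ = -3.0708 rad.
Haversine: a = sin²(Δφ/2) + cos φ₁ cos φ₂ sin²(Δλ/2) = 0.4841 + (0.9026)(0.4590)(0.9987) = 0.89787.
Central angle c = 2·arcsin(√a) = 2.49102 rad.
Distance = R·c = 3389.5 × 2.4910 ≈ 8443 km.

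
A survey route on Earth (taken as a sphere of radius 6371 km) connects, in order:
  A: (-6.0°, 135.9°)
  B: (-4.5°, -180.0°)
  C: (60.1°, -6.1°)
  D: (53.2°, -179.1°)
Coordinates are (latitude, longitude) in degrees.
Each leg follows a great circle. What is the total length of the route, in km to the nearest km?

26097 km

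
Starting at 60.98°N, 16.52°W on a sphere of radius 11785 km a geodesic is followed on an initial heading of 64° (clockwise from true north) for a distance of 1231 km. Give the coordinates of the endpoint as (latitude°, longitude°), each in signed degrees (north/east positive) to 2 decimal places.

63.11°, -4.56°

Angular distance δ = d/R = 1231/11785 = 0.10445 rad; initial bearing θ = 1.1170 rad.
sin φ₂ = sin φ₁ cos δ + cos φ₁ sin δ cos θ = (0.8745)(0.9945) + (0.4851)(0.1043)(0.4384) = 0.8919, so φ₂ = 63.11°.
Δλ = atan2(sin θ sin δ cos φ₁, cos δ − sin φ₁ sin φ₂) = atan2(0.0455, 0.2147) = 11.957°.
λ₂ = -16.520° + 11.957° = -4.56°.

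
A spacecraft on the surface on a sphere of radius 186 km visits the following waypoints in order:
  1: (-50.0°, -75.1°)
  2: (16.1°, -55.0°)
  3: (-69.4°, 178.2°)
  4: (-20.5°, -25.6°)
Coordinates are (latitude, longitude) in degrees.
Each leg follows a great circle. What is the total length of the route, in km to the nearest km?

891 km

Leg 1→2: central angle 1.1944 rad, distance 222.2 km.
Leg 2→3: central angle 2.0511 rad, distance 381.5 km.
Leg 3→4: central angle 1.5445 rad, distance 287.3 km.
Total: 222.2 + 381.5 + 287.3 ≈ 891 km.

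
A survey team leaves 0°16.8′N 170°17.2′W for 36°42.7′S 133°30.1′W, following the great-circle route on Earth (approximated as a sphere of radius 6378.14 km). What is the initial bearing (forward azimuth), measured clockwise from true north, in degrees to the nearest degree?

With φ₁ = 0.0049, φ₂ = -0.6407, Δλ = 0.6420 rad, the forward-azimuth formula gives
θ = atan2( sin Δλ cos φ₂ , cos φ₁ sin φ₂ − sin φ₁ cos φ₂ cos Δλ ) = atan2(0.4800, -0.6009) = 141.38°.
So the initial bearing is 141°.

141°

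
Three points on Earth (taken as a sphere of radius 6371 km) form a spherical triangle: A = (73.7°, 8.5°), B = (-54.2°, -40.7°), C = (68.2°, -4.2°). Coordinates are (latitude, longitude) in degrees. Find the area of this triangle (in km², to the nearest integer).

1087517 km²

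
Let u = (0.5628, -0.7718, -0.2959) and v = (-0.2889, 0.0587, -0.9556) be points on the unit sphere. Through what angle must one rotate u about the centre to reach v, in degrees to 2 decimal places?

85.71°

u·v = 0.0749; |u| = 1.0000, |v| = 1.0000.
cos θ = (u·v)/(|u||v|) = 0.0749, so θ = 85.71°.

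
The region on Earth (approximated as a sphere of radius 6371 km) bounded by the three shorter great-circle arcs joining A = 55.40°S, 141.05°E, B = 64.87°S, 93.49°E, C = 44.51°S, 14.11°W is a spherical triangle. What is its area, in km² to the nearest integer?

Side lengths (central angles): a = 0.9967, b = 1.3597, c = 0.4324 rad; semiperimeter s = 1.3944.
By l'Huilier's theorem, tan(E/4) = √[tan(s/2) tan((s−a)/2) tan((s−b)/2) tan((s−c)/2)], giving spherical excess E = 0.1563 rad.
Area = E·R² = 0.1563 × (6371)² ≈ 6344506 km².

6344506 km²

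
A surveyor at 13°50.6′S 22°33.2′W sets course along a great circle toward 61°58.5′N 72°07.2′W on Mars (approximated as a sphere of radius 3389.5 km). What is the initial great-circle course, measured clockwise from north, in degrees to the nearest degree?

339°

With φ₁ = -0.2416, φ₂ = 1.0817, Δλ = -0.8651 rad, the forward-azimuth formula gives
θ = atan2( sin Δλ cos φ₂ , cos φ₁ sin φ₂ − sin φ₁ cos φ₂ cos Δλ ) = atan2(-0.3576, 0.9300) = -21.03°.
Adding 360° brings this into [0°, 360°): 339°.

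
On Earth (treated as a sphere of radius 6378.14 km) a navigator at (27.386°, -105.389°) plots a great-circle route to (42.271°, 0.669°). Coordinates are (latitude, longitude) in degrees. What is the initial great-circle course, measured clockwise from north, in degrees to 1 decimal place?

45.8°

Δλ = 106.058° = 1.8511 rad.
y = sin Δλ · cos φ₂ = (0.9610)(0.7400) = 0.7111
x = cos φ₁ sin φ₂ − sin φ₁ cos φ₂ cos Δλ = (0.8879)(0.6726) − (0.4600)(0.7400)(-0.2766) = 0.6914
θ = atan2(y, x) = 45.80°, so the bearing is 45.8°.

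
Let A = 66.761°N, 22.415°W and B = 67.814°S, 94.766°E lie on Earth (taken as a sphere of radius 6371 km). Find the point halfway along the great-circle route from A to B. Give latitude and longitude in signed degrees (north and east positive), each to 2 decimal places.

-1.01°, 34.12°

Central angle δ = 2.7361 rad. Interpolating on the sphere with fraction f = 0.5:
P = [sin((1−f)δ)·A + sin(fδ)·B] / sin δ = 2.4830·A + 2.4830·B in Cartesian coordinates,
giving P = (0.8278, 0.5608, -0.0176), i.e. latitude -1.01°, longitude 34.12°.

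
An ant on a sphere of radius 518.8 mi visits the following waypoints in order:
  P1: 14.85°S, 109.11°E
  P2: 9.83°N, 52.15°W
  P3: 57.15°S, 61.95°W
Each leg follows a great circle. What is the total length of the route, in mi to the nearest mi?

Leg P1→P2: central angle 2.8105 rad, distance 1458.1 mi.
Leg P2→P3: central angle 1.1775 rad, distance 610.9 mi.
Total: 1458.1 + 610.9 ≈ 2069 mi.

2069 mi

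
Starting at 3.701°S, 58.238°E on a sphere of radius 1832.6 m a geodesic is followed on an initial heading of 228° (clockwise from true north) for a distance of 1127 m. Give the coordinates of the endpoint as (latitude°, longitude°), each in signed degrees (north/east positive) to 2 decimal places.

Angular distance δ = d/R = 1127/1832.6 = 0.61497 rad; initial bearing θ = 3.9794 rad.
sin φ₂ = sin φ₁ cos δ + cos φ₁ sin δ cos θ = (-0.0645)(0.8168) + (0.9979)(0.5769)(-0.6691) = -0.4380, so φ₂ = -25.97°.
Δλ = atan2(sin θ sin δ cos φ₁, cos δ − sin φ₁ sin φ₂) = atan2(-0.4279, 0.7885) = -28.484°.
λ₂ = 58.238° − 28.484° = 29.75°.

-25.97°, 29.75°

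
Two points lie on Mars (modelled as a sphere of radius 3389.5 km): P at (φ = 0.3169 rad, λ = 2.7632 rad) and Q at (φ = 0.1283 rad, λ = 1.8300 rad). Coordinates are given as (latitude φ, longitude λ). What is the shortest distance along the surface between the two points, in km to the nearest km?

3139 km

With latitudes φ₁ = 18.157°, φ₂ = 7.351° and longitude difference Δλ = -53.468°:
Haversine: a = sin²(Δφ/2) + cos φ₁ cos φ₂ sin²(Δλ/2) = 0.0089 + (0.9502)(0.9918)(0.2024) = 0.19958.
Central angle c = 2·arcsin(√a) = 0.92624 rad.
Distance = R·c = 3389.5 × 0.9262 ≈ 3139 km.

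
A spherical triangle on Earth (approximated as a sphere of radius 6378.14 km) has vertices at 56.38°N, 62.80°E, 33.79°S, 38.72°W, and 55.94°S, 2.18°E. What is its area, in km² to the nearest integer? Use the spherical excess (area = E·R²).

Side lengths (central angles): a = 0.6223, b = 2.1386, c = 2.1592 rad; semiperimeter s = 2.4600.
By l'Huilier's theorem, tan(E/4) = √[tan(s/2) tan((s−a)/2) tan((s−b)/2) tan((s−c)/2)], giving spherical excess E = 1.1705 rad.
Area = E·R² = 1.1705 × (6378.14)² ≈ 47618684 km².

47618684 km²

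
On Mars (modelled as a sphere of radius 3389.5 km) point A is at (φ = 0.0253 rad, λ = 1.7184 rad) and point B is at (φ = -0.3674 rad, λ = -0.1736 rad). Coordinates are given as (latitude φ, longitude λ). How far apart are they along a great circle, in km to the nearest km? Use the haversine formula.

In radians: φ₁ = 0.0253, φ₂ = -0.3674, Δλ = -108.404° = -1.8920 rad.
Haversine: a = sin²(Δφ/2) + cos φ₁ cos φ₂ sin²(Δλ/2) = 0.0381 + (0.9997)(0.9333)(0.6579) = 0.65182.
Central angle c = 2·arcsin(√a) = 1.87930 rad.
Distance = R·c = 3389.5 × 1.8793 ≈ 6370 km.

6370 km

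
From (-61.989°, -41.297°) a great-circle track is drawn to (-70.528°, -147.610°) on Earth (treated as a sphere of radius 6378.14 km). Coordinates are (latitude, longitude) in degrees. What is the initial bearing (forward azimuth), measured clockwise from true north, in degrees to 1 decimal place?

With φ₁ = -1.0819, φ₂ = -1.2309, Δλ = -1.8555 rad, the forward-azimuth formula gives
θ = atan2( sin Δλ cos φ₂ , cos φ₁ sin φ₂ − sin φ₁ cos φ₂ cos Δλ ) = atan2(-0.3199, -0.5254) = -148.66°.
Adding 360° brings this into [0°, 360°): 211.3°.

211.3°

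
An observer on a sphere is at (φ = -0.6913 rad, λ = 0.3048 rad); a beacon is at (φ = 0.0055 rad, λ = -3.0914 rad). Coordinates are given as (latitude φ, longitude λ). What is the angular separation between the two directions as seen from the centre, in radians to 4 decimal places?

2.4175 rad

Let φ₁ = -0.6913 rad, φ₂ = 0.0055 rad, and Δλ = 2.8870 rad.
cos c = sin φ₁ sin φ₂ + cos φ₁ cos φ₂ cos Δλ = (-0.6375)(0.0055) + (0.7704)(1.0000)(-0.9678) = -0.74908,
so c = arccos(-0.74908) = 2.41746 rad.
So the angular separation is 2.4175 rad.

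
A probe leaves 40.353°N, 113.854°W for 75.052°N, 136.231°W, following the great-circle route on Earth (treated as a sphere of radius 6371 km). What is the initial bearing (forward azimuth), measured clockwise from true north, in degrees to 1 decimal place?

Δλ = -22.377° = -0.3906 rad.
y = sin Δλ · cos φ₂ = (-0.3807)(0.2579) = -0.0982
x = cos φ₁ sin φ₂ − sin φ₁ cos φ₂ cos Δλ = (0.7621)(0.9662) − (0.6475)(0.2579)(0.9247) = 0.5818
θ = atan2(y, x) = -9.58°; adding 360° gives 350.4°.

350.4°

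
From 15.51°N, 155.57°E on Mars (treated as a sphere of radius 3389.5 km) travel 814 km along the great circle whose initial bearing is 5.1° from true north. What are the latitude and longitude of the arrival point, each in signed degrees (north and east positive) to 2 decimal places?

29.21°, 156.96°

Angular distance δ = d/R = 814/3389.5 = 0.24015 rad; initial bearing θ = 0.0890 rad.
sin φ₂ = sin φ₁ cos δ + cos φ₁ sin δ cos θ = (0.2674)(0.9713) + (0.9636)(0.2379)(0.9960) = 0.4880, so φ₂ = 29.21°.
Δλ = atan2(sin θ sin δ cos φ₁, cos δ − sin φ₁ sin φ₂) = atan2(0.0204, 0.8408) = 1.388°.
λ₂ = 155.570° + 1.388° = 156.96°.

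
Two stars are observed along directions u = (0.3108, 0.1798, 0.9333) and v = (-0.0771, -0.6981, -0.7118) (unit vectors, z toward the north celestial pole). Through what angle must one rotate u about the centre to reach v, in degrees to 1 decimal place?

u·v = -0.8138; |u| = 1.0000, |v| = 1.0000.
cos θ = (u·v)/(|u||v|) = -0.8138, so θ = 144.5°.

144.5°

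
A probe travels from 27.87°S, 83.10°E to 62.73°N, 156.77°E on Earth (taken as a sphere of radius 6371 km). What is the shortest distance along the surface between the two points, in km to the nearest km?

Let φ₁ = -0.4864 rad, φ₂ = 1.0948 rad, and Δλ = 1.2858 rad.
Haversine: a = sin²(Δφ/2) + cos φ₁ cos φ₂ sin²(Δλ/2) = 0.5052 + (0.8840)(0.4582)(0.3594) = 0.65081.
Central angle c = 2·arcsin(√a) = 1.87719 rad.
Distance = R·c = 6371 × 1.8772 ≈ 11960 km.

11960 km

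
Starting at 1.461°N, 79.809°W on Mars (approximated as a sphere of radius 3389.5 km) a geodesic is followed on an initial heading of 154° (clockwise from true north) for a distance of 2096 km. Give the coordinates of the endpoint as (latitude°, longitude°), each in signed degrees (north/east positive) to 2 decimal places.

-30.01°, -62.74°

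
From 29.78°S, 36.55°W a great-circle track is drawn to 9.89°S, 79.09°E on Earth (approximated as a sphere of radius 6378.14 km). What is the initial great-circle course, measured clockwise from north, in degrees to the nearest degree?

112°

With φ₁ = -0.5198, φ₂ = -0.1726, Δλ = 2.0183 rad, the forward-azimuth formula gives
θ = atan2( sin Δλ cos φ₂ , cos φ₁ sin φ₂ − sin φ₁ cos φ₂ cos Δλ ) = atan2(0.8881, -0.3608) = 112.11°.
So the initial bearing is 112°.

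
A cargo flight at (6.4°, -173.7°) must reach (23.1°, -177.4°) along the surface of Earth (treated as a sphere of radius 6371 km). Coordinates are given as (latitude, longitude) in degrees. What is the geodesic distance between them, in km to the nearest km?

1899 km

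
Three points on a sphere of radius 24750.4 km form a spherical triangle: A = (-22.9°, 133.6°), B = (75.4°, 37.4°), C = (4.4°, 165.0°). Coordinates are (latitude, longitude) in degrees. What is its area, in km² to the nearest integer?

Side lengths (central angles): a = 1.6500, b = 0.7165, c = 1.9841 rad; semiperimeter s = 2.1753.
By l'Huilier's theorem, tan(E/4) = √[tan(s/2) tan((s−a)/2) tan((s−b)/2) tan((s−c)/2)], giving spherical excess E = 0.8264 rad.
Area = E·R² = 0.8264 × (24750.4)² ≈ 506219483 km².

506219483 km²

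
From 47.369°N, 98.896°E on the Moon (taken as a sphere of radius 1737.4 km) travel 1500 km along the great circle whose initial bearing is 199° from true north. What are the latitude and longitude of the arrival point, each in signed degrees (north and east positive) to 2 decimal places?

-0.49°, 84.57°

Angular distance δ = d/R = 1500/1737.4 = 0.86336 rad; initial bearing θ = 3.4732 rad.
sin φ₂ = sin φ₁ cos δ + cos φ₁ sin δ cos θ = (0.7357)(0.6499) + (0.6773)(0.7600)(-0.9455) = -0.0086, so φ₂ = -0.49°.
Δλ = atan2(sin θ sin δ cos φ₁, cos δ − sin φ₁ sin φ₂) = atan2(-0.1676, 0.6562) = -14.327°.
λ₂ = 98.896° − 14.327° = 84.57°.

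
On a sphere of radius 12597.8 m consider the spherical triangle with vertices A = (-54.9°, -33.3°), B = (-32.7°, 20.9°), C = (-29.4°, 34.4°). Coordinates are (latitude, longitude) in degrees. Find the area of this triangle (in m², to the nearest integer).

7925392 m²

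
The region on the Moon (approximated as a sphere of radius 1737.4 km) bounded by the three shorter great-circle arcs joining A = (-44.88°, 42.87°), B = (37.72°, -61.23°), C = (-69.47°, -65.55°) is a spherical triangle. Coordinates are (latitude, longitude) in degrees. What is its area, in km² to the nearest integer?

Side lengths (central angles): a = 1.8716, b = 0.9493, c = 2.1752 rad; semiperimeter s = 2.4980.
By l'Huilier's theorem, tan(E/4) = √[tan(s/2) tan((s−a)/2) tan((s−b)/2) tan((s−c)/2)], giving spherical excess E = 1.4992 rad.
Area = E·R² = 1.4992 × (1737.4)² ≈ 4525402 km².

4525402 km²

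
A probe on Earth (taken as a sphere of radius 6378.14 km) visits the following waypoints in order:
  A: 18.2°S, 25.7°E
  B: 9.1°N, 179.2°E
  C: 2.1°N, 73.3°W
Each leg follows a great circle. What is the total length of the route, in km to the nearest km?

28903 km

Leg A→B: central angle 2.6656 rad, distance 17001.9 km.
Leg B→C: central angle 1.8660 rad, distance 11901.6 km.
Total: 17001.9 + 11901.6 ≈ 28903 km.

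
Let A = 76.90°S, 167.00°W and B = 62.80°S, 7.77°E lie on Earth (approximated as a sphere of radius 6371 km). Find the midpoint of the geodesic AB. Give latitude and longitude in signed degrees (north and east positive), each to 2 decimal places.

-82.89°, 2.67°

Central angle δ = 0.7027 rad. Interpolating on the sphere with fraction f = 0.5:
P = [sin((1−f)δ)·A + sin(fδ)·B] / sin δ = 0.5325·A + 0.5325·B in Cartesian coordinates,
giving P = (0.1236, 0.0058, -0.9923), i.e. latitude -82.89°, longitude 2.67°.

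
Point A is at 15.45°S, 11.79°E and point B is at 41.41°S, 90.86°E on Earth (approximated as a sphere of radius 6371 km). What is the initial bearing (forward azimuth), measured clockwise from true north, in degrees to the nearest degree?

129°

Δλ = 79.070° = 1.3800 rad.
y = sin Δλ · cos φ₂ = (0.9819)(0.7500) = 0.7364
x = cos φ₁ sin φ₂ − sin φ₁ cos φ₂ cos Δλ = (0.9639)(-0.6614) − (-0.2664)(0.7500)(0.1896) = -0.5997
θ = atan2(y, x) = 129.16°, so the bearing is 129°.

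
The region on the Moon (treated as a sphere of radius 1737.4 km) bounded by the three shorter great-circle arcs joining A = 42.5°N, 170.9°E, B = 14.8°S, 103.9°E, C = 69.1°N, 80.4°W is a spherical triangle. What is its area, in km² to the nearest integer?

Side lengths (central angles): a = 2.1927, b = 0.9922, c = 1.4647 rad; semiperimeter s = 2.3248.
By l'Huilier's theorem, tan(E/4) = √[tan(s/2) tan((s−a)/2) tan((s−b)/2) tan((s−c)/2)], giving spherical excess E = 0.9225 rad.
Area = E·R² = 0.9225 × (1737.4)² ≈ 2784529 km².

2784529 km²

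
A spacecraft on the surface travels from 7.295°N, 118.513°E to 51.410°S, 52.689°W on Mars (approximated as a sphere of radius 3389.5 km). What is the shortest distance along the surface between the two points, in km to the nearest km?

8003 km

In radians: φ₁ = 0.1273, φ₂ = -0.8973, Δλ = -171.202° = -2.9880 rad.
Haversine: a = sin²(Δφ/2) + cos φ₁ cos φ₂ sin²(Δλ/2) = 0.2403 + (0.9919)(0.6237)(0.9941) = 0.85533.
Central angle c = 2·arcsin(√a) = 2.36124 rad.
Distance = R·c = 3389.5 × 2.3612 ≈ 8003 km.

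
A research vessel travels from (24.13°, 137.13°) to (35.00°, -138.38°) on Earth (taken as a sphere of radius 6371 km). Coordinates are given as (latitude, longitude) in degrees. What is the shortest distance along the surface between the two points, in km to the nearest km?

In radians: φ₁ = 0.4211, φ₂ = 0.6109, Δλ = 84.490° = 1.4746 rad.
Haversine: a = sin²(Δφ/2) + cos φ₁ cos φ₂ sin²(Δλ/2) = 0.0090 + (0.9126)(0.8192)(0.4520) = 0.34687.
Central angle c = 2·arcsin(√a) = 1.25953 rad.
Distance = R·c = 6371 × 1.2595 ≈ 8024 km.

8024 km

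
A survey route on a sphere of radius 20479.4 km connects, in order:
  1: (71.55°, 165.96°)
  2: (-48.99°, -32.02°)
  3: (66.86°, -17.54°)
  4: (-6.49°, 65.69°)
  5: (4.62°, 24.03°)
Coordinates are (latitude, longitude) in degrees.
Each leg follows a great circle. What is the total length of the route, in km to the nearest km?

Leg 1→2: central angle 2.7222 rad, distance 55749.0 km.
Leg 2→3: central angle 2.0311 rad, distance 41595.4 km.
Leg 3→4: central angle 1.6287 rad, distance 33355.5 km.
Leg 4→5: central angle 0.7513 rad, distance 15386.3 km.
Total: 55749.0 + 41595.4 + 33355.5 + 15386.3 ≈ 146086 km.

146086 km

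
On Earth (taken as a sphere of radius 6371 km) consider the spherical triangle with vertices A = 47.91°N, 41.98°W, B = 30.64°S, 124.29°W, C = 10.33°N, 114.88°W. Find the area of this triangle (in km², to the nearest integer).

14567395 km²

Side lengths (central angles): a = 0.7323, b = 1.2377, c = 1.8766 rad; semiperimeter s = 1.9233.
By l'Huilier's theorem, tan(E/4) = √[tan(s/2) tan((s−a)/2) tan((s−b)/2) tan((s−c)/2)], giving spherical excess E = 0.3589 rad.
Area = E·R² = 0.3589 × (6371)² ≈ 14567395 km².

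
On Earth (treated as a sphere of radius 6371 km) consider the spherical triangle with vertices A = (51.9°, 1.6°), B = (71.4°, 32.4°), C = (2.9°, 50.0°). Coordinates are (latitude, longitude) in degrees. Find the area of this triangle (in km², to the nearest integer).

10578393 km²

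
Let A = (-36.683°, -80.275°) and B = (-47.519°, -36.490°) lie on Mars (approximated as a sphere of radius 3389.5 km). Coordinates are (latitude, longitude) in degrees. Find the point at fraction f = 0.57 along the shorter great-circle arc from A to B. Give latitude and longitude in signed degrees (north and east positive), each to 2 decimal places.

-44.98°, -57.21°

The central angle between A and B is δ = 0.5889 rad.
With f = 0.57, the slerp weights are sin((1−f)δ)/sin δ = 0.4510 and sin(fδ)/sin δ = 0.5930.
Weighted sum of the unit vectors: (0.4510)·(0.1355,-0.7904,-0.5974) + (0.5930)·(0.5430,-0.4016,-0.7375) = (0.3831, -0.5947, -0.7068).
Converting back: φ = atan2(z, √(x²+y²)) = -44.98°, λ = atan2(y, x) = -57.21°.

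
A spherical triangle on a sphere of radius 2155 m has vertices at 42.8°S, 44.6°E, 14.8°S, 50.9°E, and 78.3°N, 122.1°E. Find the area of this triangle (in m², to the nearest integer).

Side lengths (central angles): a = 1.7589, b = 2.2564, c = 0.4977 rad; semiperimeter s = 2.2565.
By l'Huilier's theorem, tan(E/4) = √[tan(s/2) tan((s−a)/2) tan((s−b)/2) tan((s−c)/2)], giving spherical excess E = 0.0241 rad.
Area = E·R² = 0.0241 × (2155)² ≈ 112040 m².

112040 m²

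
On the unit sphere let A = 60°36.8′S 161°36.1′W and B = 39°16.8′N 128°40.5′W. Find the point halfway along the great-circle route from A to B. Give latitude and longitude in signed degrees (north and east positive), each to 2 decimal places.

-11.09°, -141.35°

Central angle δ = 1.8058 rad. Interpolating on the sphere with fraction f = 0.5:
P = [sin((1−f)δ)·A + sin(fδ)·B] / sin δ = 0.8073·A + 0.8073·B in Cartesian coordinates,
giving P = (-0.7664, -0.6129, -0.1923), i.e. latitude -11.09°, longitude -141.35°.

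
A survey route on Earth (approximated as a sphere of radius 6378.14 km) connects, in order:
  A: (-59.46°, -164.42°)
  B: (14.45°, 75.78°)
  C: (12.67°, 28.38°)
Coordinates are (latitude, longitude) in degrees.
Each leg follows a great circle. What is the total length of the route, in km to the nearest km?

18188 km

Leg A→B: central angle 2.0482 rad, distance 13063.6 km.
Leg B→C: central angle 0.8034 rad, distance 5124.5 km.
Total: 13063.6 + 5124.5 ≈ 18188 km.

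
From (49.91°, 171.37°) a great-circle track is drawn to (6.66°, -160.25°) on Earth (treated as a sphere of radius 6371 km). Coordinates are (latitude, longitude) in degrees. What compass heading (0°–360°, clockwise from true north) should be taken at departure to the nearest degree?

With φ₁ = 0.8711, φ₂ = 0.1162, Δλ = 0.4953 rad, the forward-azimuth formula gives
θ = atan2( sin Δλ cos φ₂ , cos φ₁ sin φ₂ − sin φ₁ cos φ₂ cos Δλ ) = atan2(0.4721, -0.5939) = 141.52°.
So the initial bearing is 142°.

142°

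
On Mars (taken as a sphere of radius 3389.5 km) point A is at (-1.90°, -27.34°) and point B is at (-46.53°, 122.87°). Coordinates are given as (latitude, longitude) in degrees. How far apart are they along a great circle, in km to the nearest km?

7391 km

In radians: φ₁ = -0.0332, φ₂ = -0.8121, Δλ = 150.210° = 2.6217 rad.
cos c = sin φ₁ sin φ₂ + cos φ₁ cos φ₂ cos Δλ = (-0.0332)(-0.7257) + (0.9995)(0.6880)(-0.8679) = -0.57267,
so c = arccos(-0.57267) = 2.18056 rad.
Distance = R·c = 3389.5 × 2.1806 ≈ 7391 km.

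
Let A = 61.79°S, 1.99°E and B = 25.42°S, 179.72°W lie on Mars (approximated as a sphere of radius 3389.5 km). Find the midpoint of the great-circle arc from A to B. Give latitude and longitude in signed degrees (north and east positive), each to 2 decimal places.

The central angle between A and B is δ = 1.6193 rad.
With f = 0.5, the slerp weights are sin((1−f)δ)/sin δ = 0.7249 and sin(fδ)/sin δ = 0.7249.
Weighted sum of the unit vectors: (0.7249)·(0.4724,0.0164,-0.8812) + (0.7249)·(-0.9032,-0.0044,-0.4293) = (-0.3123, 0.0087, -0.9500).
Converting back: φ = atan2(z, √(x²+y²)) = -71.80°, λ = atan2(y, x) = 178.40°.

-71.80°, 178.40°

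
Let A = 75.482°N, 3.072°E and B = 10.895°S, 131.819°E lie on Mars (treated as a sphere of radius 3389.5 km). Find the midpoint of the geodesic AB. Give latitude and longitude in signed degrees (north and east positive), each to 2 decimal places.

42.58°, 118.49°

The central angle between A and B is δ = 1.9146 rad.
With f = 0.5, the slerp weights are sin((1−f)δ)/sin δ = 0.8684 and sin(fδ)/sin δ = 0.8684.
Weighted sum of the unit vectors: (0.8684)·(0.2503,0.0134,0.9681) + (0.8684)·(-0.6548,0.7318,-0.1890) = (-0.3512, 0.6472, 0.6766).
Converting back: φ = atan2(z, √(x²+y²)) = 42.58°, λ = atan2(y, x) = 118.49°.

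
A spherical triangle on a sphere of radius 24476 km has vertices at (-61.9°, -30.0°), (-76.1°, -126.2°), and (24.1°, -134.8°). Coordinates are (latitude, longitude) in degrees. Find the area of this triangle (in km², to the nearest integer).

405575844 km²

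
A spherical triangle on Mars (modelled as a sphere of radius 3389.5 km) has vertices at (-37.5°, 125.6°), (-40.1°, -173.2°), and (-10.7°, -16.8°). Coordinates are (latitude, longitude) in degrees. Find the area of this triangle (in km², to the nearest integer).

Side lengths (central angles): a = 2.1763, b = 2.0997, c = 0.8169 rad; semiperimeter s = 2.5465.
By l'Huilier's theorem, tan(E/4) = √[tan(s/2) tan((s−a)/2) tan((s−b)/2) tan((s−c)/2)], giving spherical excess E = 1.5334 rad.
Area = E·R² = 1.5334 × (3389.5)² ≈ 17617135 km².

17617135 km²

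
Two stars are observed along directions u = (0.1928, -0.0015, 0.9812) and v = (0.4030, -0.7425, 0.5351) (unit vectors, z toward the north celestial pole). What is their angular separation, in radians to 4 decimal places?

0.9225 rad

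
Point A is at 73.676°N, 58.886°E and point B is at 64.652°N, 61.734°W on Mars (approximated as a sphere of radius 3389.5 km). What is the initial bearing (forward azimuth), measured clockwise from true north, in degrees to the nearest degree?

322°

Δλ = -120.620° = -2.1052 rad.
y = sin Δλ · cos φ₂ = (-0.8606)(0.4281) = -0.3684
x = cos φ₁ sin φ₂ − sin φ₁ cos φ₂ cos Δλ = (0.2811)(0.9037) − (0.9597)(0.4281)(-0.5093) = 0.4633
θ = atan2(y, x) = -38.49°; adding 360° gives 322°.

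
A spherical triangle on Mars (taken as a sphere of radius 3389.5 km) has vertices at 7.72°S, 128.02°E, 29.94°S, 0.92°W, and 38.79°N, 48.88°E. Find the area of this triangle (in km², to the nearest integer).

Side lengths (central angles): a = 1.4472, b = 1.5094, c = 2.0631 rad; semiperimeter s = 2.5098.
By l'Huilier's theorem, tan(E/4) = √[tan(s/2) tan((s−a)/2) tan((s−b)/2) tan((s−c)/2)], giving spherical excess E = 1.7657 rad.
Area = E·R² = 1.7657 × (3389.5)² ≈ 20285469 km².

20285469 km²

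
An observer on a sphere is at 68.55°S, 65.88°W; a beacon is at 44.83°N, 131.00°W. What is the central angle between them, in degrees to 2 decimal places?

123.17°

With latitudes φ₁ = -68.550°, φ₂ = 44.830° and longitude difference Δλ = -65.120°:
Haversine: a = sin²(Δφ/2) + cos φ₁ cos φ₂ sin²(Δλ/2) = 0.6984 + (0.3657)(0.7092)(0.2896) = 0.77353.
Central angle c = 2·arcsin(√a) = 2.14965 rad.
So the angular separation is 123.17°.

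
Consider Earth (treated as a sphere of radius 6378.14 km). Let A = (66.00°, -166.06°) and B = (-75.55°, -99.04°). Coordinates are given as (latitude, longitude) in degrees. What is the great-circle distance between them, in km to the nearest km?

16439 km

In radians: φ₁ = 1.1519, φ₂ = -1.3186, Δλ = 67.020° = 1.1697 rad.
cos c = sin φ₁ sin φ₂ + cos φ₁ cos φ₂ cos Δλ = (0.9135)(-0.9684) + (0.4067)(0.2495)(0.3904) = -0.84502,
so c = arccos(-0.84502) = 2.57740 rad.
Distance = R·c = 6378.14 × 2.5774 ≈ 16439 km.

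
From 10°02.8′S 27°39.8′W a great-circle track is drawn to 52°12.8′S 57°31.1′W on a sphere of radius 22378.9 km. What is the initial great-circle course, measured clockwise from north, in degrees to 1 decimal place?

With φ₁ = -0.1753, φ₂ = -0.9113, Δλ = -0.5211 rad, the forward-azimuth formula gives
θ = atan2( sin Δλ cos φ₂ , cos φ₁ sin φ₂ − sin φ₁ cos φ₂ cos Δλ ) = atan2(-0.3050, -0.6855) = -156.01°.
Adding 360° brings this into [0°, 360°): 204.0°.

204.0°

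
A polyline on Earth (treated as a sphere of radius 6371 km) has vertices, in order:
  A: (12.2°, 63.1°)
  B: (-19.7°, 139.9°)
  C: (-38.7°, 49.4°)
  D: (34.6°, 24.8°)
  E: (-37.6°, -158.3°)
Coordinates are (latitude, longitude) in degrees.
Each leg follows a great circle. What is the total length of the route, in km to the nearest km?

45932 km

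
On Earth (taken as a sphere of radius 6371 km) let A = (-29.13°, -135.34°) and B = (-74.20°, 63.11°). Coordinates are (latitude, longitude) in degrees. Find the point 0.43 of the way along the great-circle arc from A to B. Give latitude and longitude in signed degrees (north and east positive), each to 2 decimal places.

-61.56°, -141.12°

The central angle between A and B is δ = 1.3256 rad.
With f = 0.43, the slerp weights are sin((1−f)δ)/sin δ = 0.7069 and sin(fδ)/sin δ = 0.5563.
Weighted sum of the unit vectors: (0.7069)·(-0.6213,-0.6140,-0.4868) + (0.5563)·(0.1231,0.2428,-0.9622) = (-0.3707, -0.2989, -0.8793).
Converting back: φ = atan2(z, √(x²+y²)) = -61.56°, λ = atan2(y, x) = -141.12°.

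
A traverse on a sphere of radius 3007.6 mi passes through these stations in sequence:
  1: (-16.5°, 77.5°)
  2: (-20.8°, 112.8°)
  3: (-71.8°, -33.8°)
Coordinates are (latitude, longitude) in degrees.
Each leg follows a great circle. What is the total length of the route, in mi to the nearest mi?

6209 mi

Leg 1→2: central angle 0.5874 rad, distance 1766.7 mi.
Leg 2→3: central angle 1.4771 rad, distance 4442.5 mi.
Total: 1766.7 + 4442.5 ≈ 6209 mi.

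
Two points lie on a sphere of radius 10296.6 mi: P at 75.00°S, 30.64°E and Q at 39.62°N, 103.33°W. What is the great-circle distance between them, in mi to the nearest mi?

24974 mi

Let φ₁ = -1.3090 rad, φ₂ = 0.6915 rad, and Δλ = -2.3382 rad.
cos c = sin φ₁ sin φ₂ + cos φ₁ cos φ₂ cos Δλ = (-0.9659)(0.6377) + (0.2588)(0.7703)(-0.6943) = -0.75438,
so c = arccos(-0.75438) = 2.42551 rad.
Distance = R·c = 10296.6 × 2.4255 ≈ 24974 mi.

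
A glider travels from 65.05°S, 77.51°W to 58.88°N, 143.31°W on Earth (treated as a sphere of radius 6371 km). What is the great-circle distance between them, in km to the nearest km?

In radians: φ₁ = -1.1353, φ₂ = 1.0276, Δλ = -65.800° = -1.1484 rad.
cos c = sin φ₁ sin φ₂ + cos φ₁ cos φ₂ cos Δλ = (-0.9067)(0.8561) + (0.4218)(0.5168)(0.4099) = -0.68682,
so c = arccos(-0.68682) = 2.32791 rad.
Distance = R·c = 6371 × 2.3279 ≈ 14831 km.

14831 km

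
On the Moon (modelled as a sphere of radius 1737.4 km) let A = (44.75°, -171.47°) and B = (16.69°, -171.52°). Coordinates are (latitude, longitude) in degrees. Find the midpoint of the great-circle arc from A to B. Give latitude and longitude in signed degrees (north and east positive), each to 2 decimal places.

Central angle δ = 0.4897 rad. Interpolating on the sphere with fraction f = 0.5:
P = [sin((1−f)δ)·A + sin(fδ)·B] / sin δ = 0.5154·A + 0.5154·B in Cartesian coordinates,
giving P = (-0.8502, -0.1271, 0.5108), i.e. latitude 30.72°, longitude -171.50°.

30.72°, -171.50°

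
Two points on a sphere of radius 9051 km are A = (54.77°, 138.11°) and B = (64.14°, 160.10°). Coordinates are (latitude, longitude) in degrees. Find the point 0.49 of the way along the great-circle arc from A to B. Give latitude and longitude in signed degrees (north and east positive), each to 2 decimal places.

59.81°, 147.34°

Central angle δ = 0.2523 rad. Interpolating on the sphere with fraction f = 0.49:
P = [sin((1−f)δ)·A + sin(fδ)·B] / sin δ = 0.5140·A + 0.4940·B in Cartesian coordinates,
giving P = (-0.4233, 0.2713, 0.8644), i.e. latitude 59.81°, longitude 147.34°.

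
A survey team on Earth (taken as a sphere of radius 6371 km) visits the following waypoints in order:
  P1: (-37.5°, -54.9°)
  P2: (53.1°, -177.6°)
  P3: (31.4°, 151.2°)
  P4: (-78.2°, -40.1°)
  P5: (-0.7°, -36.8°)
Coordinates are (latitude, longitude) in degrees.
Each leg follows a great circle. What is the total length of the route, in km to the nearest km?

42230 km

Leg P1→P2: central angle 2.4101 rad, distance 15354.6 km.
Leg P2→P3: central angle 0.5452 rad, distance 3473.7 km.
Leg P3→P4: central angle 2.3201 rad, distance 14781.7 km.
Leg P4→P5: central angle 1.3530 rad, distance 8619.8 km.
Total: 15354.6 + 3473.7 + 14781.7 + 8619.8 ≈ 42230 km.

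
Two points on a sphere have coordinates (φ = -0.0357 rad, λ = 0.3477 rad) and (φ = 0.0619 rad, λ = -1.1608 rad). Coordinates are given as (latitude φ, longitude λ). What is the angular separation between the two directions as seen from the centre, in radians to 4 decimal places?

1.5109 rad

With latitudes φ₁ = -2.045°, φ₂ = 3.547° and longitude difference Δλ = -86.431°:
Haversine: a = sin²(Δφ/2) + cos φ₁ cos φ₂ sin²(Δλ/2) = 0.0024 + (0.9994)(0.9981)(0.4689) = 0.47006.
Central angle c = 2·arcsin(√a) = 1.51087 rad.
So the angular separation is 1.5109 rad.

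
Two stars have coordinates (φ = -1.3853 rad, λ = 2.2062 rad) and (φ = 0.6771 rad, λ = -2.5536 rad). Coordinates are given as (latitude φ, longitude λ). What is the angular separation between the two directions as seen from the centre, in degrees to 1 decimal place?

Let φ₁ = -1.3853 rad, φ₂ = 0.6771 rad, and Δλ = 1.5234 rad.
cos c = sin φ₁ sin φ₂ + cos φ₁ cos φ₂ cos Δλ = (-0.9828)(0.6265) + (0.1844)(0.7794)(0.0474) = -0.60897,
so c = arccos(-0.60897) = 2.22556 rad.
So the angular separation is 127.5°.

127.5°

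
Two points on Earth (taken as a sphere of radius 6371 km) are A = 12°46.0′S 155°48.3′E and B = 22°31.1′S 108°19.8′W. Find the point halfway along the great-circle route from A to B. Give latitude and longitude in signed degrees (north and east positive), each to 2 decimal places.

The central angle between A and B is δ = 1.5782 rad.
With f = 0.5, the slerp weights are sin((1−f)δ)/sin δ = 0.7097 and sin(fδ)/sin δ = 0.7097.
Weighted sum of the unit vectors: (0.7097)·(-0.8896,0.3997,-0.2210) + (0.7097)·(-0.2905,-0.8769,-0.3830) = (-0.8376, -0.3387, -0.4287).
Converting back: φ = atan2(z, √(x²+y²)) = -25.38°, λ = atan2(y, x) = -157.98°.

-25.38°, -157.98°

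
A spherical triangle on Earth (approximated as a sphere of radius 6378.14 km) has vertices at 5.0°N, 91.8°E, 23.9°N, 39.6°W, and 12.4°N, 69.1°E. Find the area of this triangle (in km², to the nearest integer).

Side lengths (central angles): a = 1.7714, b = 0.4120, c = 2.1737 rad; semiperimeter s = 2.1786.
By l'Huilier's theorem, tan(E/4) = √[tan(s/2) tan((s−a)/2) tan((s−b)/2) tan((s−c)/2)], giving spherical excess E = 0.1374 rad.
Area = E·R² = 0.1374 × (6378.14)² ≈ 5589469 km².

5589469 km²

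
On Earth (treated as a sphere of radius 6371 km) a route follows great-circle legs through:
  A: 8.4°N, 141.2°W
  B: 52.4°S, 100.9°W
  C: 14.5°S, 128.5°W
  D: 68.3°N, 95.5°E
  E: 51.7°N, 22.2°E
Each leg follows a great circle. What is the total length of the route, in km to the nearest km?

30059 km

Leg A→B: central angle 1.2190 rad, distance 7766.1 km.
Leg B→C: central angle 0.7643 rad, distance 4869.4 km.
Leg C→D: central angle 2.0830 rad, distance 13271.1 km.
Leg D→E: central angle 0.6518 rad, distance 4152.4 km.
Total: 7766.1 + 4869.4 + 13271.1 + 4152.4 ≈ 30059 km.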